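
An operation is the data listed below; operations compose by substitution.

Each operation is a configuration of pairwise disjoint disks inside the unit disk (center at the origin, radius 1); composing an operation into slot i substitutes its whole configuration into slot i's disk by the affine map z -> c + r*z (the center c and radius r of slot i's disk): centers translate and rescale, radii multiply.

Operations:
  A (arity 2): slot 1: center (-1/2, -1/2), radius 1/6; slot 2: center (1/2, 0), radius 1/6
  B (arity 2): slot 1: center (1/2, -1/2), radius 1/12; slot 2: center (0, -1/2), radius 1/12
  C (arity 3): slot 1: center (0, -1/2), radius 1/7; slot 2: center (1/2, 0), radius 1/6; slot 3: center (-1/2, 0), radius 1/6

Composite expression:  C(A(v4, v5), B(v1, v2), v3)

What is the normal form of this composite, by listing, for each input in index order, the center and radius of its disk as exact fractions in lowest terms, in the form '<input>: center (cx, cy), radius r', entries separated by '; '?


v1: center (7/12, -1/12), radius 1/72; v2: center (1/2, -1/12), radius 1/72; v3: center (-1/2, 0), radius 1/6; v4: center (-1/14, -4/7), radius 1/42; v5: center (1/14, -1/2), radius 1/42

Below C, radii multiply path by path; the v-disk centers shift.
v4: after 2 affine steps, its disk has center (-1/14, -4/7), radius 1/42
v5: after 2 affine steps, its disk has center (1/14, -1/2), radius 1/42
v1: after 2 affine steps, its disk has center (7/12, -1/12), radius 1/72
v2: after 2 affine steps, its disk has center (1/2, -1/12), radius 1/72
v3: after 1 affine step, its disk has center (-1/2, 0), radius 1/6


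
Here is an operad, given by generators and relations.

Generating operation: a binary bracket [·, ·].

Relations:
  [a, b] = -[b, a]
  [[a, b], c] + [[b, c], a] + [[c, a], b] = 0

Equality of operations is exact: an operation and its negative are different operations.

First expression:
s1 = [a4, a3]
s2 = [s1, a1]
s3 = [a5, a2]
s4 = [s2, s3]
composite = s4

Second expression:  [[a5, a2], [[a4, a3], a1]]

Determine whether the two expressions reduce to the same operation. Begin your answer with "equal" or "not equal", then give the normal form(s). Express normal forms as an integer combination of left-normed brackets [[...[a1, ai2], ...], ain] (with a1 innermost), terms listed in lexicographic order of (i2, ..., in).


not equal; the first gives -[[[[a1, a3], a4], a2], a5] + [[[[a1, a3], a4], a5], a2] + [[[[a1, a4], a3], a2], a5] - [[[[a1, a4], a3], a5], a2] and the second [[[[a1, a3], a4], a2], a5] - [[[[a1, a3], a4], a5], a2] - [[[[a1, a4], a3], a2], a5] + [[[[a1, a4], a3], a5], a2]

The first expression reduces to -[[[[a1, a3], a4], a2], a5] + [[[[a1, a3], a4], a5], a2] + [[[[a1, a4], a3], a2], a5] - [[[[a1, a4], a3], a5], a2]
The second expression reduces to [[[[a1, a3], a4], a2], a5] - [[[[a1, a3], a4], a5], a2] - [[[[a1, a4], a3], a2], a5] + [[[[a1, a4], a3], a5], a2]
They disagree, so not equal.


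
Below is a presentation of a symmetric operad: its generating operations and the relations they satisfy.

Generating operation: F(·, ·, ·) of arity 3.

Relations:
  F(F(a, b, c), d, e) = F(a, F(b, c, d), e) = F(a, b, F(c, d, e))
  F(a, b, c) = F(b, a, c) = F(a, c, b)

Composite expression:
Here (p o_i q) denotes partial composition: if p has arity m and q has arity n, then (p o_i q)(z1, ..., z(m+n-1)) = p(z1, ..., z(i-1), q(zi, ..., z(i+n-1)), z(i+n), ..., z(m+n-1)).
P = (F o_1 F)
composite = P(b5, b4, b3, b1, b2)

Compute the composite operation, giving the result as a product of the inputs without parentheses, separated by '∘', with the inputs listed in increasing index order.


b1 ∘ b2 ∘ b3 ∘ b4 ∘ b5

Shape and order are irrelevant to F; the b-input set decides.
F(b5, b4, b3) reduces to b5 ∘ b4 ∘ b3
F(F(b5, b4, b3), b1, b2) reduces to b5 ∘ b4 ∘ b3 ∘ b1 ∘ b2
reordering the factors by index: b1 ∘ b2 ∘ b3 ∘ b4 ∘ b5


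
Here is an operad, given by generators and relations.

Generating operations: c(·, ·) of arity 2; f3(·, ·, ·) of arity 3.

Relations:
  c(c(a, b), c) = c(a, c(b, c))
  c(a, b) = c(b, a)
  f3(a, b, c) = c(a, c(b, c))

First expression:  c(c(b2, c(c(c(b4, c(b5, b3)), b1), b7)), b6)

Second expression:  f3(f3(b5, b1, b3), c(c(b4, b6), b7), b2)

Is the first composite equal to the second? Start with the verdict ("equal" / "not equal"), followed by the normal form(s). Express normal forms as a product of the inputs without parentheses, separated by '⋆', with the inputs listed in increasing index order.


equal: each reduces to b1 ⋆ b2 ⋆ b3 ⋆ b4 ⋆ b5 ⋆ b6 ⋆ b7

Reducing the first expression gives b1 ⋆ b2 ⋆ b3 ⋆ b4 ⋆ b5 ⋆ b6 ⋆ b7
Reducing the second expression gives b1 ⋆ b2 ⋆ b3 ⋆ b4 ⋆ b5 ⋆ b6 ⋆ b7
Same normal form: equal.


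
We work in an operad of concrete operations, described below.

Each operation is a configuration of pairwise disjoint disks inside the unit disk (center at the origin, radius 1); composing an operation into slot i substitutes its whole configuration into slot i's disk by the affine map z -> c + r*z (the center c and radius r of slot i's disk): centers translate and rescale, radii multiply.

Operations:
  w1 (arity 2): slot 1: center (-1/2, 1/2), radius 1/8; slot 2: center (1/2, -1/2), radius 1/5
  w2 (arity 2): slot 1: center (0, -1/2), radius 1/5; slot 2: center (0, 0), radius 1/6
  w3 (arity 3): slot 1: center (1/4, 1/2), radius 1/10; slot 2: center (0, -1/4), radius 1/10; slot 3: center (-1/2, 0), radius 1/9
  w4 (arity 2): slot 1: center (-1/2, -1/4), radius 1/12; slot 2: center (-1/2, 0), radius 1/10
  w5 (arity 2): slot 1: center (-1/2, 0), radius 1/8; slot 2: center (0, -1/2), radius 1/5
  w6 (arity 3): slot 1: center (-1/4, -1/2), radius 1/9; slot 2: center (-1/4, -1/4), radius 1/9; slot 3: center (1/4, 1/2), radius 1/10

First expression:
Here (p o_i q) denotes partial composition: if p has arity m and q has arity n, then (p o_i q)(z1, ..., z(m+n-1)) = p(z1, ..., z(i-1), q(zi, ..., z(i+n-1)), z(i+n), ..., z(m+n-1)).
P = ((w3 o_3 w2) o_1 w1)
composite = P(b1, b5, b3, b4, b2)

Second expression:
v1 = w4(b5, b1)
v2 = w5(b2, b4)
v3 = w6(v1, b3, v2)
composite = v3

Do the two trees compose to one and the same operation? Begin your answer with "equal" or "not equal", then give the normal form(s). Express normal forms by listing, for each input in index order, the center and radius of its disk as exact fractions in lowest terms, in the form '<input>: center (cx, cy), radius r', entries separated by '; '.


not equal; first: b1: center (1/5, 11/20), radius 1/80; b2: center (-1/2, 0), radius 1/54; b3: center (0, -1/4), radius 1/10; b4: center (-1/2, -1/18), radius 1/45; b5: center (3/10, 9/20), radius 1/50; second: b1: center (-11/36, -1/2), radius 1/90; b2: center (1/5, 1/2), radius 1/80; b3: center (-1/4, -1/4), radius 1/9; b4: center (1/4, 9/20), radius 1/50; b5: center (-11/36, -19/36), radius 1/108


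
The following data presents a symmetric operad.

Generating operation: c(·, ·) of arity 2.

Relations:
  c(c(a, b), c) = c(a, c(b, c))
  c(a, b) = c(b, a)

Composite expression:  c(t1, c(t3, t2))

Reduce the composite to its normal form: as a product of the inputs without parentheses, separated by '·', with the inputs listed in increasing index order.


With c associative and commutative, the t-input set is all that matters.
c(t3, t2) flattens to t3 · t2
c(t1, c(t3, t2)) flattens to t1 · t3 · t2
the factors in increasing index order: t1 · t2 · t3

t1 · t2 · t3


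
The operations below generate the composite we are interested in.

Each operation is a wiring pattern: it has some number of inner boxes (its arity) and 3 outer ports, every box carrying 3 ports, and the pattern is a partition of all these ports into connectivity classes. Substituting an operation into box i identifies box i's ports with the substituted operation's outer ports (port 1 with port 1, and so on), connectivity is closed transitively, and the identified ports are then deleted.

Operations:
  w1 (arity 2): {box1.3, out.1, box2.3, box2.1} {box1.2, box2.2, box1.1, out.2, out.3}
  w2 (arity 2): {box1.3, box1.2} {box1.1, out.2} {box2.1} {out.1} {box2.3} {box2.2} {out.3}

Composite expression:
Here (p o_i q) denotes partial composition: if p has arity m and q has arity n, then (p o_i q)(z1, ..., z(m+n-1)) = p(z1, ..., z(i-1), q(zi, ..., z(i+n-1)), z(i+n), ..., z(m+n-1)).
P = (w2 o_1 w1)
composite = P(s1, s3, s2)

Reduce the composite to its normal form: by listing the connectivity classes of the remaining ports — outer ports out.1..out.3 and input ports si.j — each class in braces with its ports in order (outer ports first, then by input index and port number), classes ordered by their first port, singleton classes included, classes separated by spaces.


{out.1} {out.2, s1.3, s3.1, s3.3} {out.3} {s1.1, s1.2, s3.2} {s2.1} {s2.2} {s2.3}

Substituting into w2 glues patterns; closure does the rest.
through w1, on inputs (s1, s3): {out.1, s1.3, s3.1, s3.3} {out.2, out.3, s1.1, s1.2, s3.2} (out.j = stage outer ports)
through w2, on inputs (s1, s3, s2): {out.1} {out.2, s1.3, s3.1, s3.3} {out.3} {s1.1, s1.2, s3.2} {s2.1} {s2.2} {s2.3} (out.j = stage outer ports)


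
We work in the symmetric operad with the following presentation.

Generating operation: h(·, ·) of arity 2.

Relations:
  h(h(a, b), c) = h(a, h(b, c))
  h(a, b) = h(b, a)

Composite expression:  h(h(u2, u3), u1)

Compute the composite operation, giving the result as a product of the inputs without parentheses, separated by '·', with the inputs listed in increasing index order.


With h associative and commutative, the u-input set is all that matters.
h(u2, u3) collapses to u2 · u3
h(h(u2, u3), u1) collapses to u2 · u3 · u1
rearranged into index order: u1 · u2 · u3

u1 · u2 · u3


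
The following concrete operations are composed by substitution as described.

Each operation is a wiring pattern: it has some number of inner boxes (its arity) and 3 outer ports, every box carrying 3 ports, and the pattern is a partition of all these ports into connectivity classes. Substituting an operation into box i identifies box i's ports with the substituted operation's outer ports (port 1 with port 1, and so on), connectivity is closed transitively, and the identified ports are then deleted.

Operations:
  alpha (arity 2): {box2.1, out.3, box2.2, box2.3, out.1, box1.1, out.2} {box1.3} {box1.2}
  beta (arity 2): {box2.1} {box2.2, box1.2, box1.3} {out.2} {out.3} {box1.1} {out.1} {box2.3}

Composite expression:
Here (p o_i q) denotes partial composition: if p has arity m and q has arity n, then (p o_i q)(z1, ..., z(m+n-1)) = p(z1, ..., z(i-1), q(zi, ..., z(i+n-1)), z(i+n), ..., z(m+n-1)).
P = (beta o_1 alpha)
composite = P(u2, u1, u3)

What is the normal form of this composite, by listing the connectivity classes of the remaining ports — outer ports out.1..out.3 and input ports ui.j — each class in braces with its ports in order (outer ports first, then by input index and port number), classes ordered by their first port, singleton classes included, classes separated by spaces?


{out.1} {out.2} {out.3} {u1.1, u1.2, u1.3, u2.1, u3.2} {u2.2} {u2.3} {u3.1} {u3.3}

Substituting into beta glues patterns; closure does the rest.
after alpha, the pattern on (u2, u1) reads {out.1, out.2, out.3, u1.1, u1.2, u1.3, u2.1} {u2.2} {u2.3} (out.j = its outer ports)
after beta, the pattern on (u2, u1, u3) reads {out.1} {out.2} {out.3} {u1.1, u1.2, u1.3, u2.1, u3.2} {u2.2} {u2.3} {u3.1} {u3.3} (out.j = its outer ports)


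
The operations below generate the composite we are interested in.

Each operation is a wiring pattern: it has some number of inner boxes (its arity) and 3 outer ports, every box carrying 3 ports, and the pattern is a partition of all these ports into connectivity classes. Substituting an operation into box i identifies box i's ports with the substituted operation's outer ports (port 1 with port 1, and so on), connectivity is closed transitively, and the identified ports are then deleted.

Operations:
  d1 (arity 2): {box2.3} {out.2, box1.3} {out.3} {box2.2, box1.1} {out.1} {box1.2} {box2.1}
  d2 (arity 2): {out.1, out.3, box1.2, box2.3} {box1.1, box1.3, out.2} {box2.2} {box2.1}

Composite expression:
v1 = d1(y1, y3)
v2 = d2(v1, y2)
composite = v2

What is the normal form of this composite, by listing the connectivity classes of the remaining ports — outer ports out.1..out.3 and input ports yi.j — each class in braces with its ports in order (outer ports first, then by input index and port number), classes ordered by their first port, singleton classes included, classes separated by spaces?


{out.1, out.3, y1.3, y2.3} {out.2} {y1.1, y3.2} {y1.2} {y2.1} {y2.2} {y3.1} {y3.3}

Connectivity passes through glued d2-boundaries; trace each wire chain.
the subtree at d1 composes to {out.1} {out.2, y1.3} {out.3} {y1.1, y3.2} {y1.2} {y3.1} {y3.3} on (y1, y3); out.j = own outer ports
the subtree at d2 composes to {out.1, out.3, y1.3, y2.3} {out.2} {y1.1, y3.2} {y1.2} {y2.1} {y2.2} {y3.1} {y3.3} on (y1, y3, y2); out.j = own outer ports


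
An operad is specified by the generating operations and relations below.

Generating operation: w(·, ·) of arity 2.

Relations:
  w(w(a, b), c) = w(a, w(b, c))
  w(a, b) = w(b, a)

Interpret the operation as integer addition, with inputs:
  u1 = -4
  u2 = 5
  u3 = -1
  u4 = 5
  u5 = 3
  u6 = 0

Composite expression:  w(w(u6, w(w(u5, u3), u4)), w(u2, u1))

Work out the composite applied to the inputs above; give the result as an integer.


w(u5, u3) = 2
w(w(u5, u3), u4) = 7
w(u6, w(w(u5, u3), u4)) = 7
w(u2, u1) = 1
w(w(u6, w(w(u5, u3), u4)), w(u2, u1)) = 8

8


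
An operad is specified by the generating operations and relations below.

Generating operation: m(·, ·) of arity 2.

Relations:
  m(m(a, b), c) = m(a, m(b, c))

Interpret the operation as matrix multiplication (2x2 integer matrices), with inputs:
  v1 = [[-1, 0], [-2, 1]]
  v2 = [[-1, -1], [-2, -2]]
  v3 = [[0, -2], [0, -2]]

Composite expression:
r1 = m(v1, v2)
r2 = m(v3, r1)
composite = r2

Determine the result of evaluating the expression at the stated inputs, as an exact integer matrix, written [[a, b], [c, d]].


[[0, 0], [0, 0]]


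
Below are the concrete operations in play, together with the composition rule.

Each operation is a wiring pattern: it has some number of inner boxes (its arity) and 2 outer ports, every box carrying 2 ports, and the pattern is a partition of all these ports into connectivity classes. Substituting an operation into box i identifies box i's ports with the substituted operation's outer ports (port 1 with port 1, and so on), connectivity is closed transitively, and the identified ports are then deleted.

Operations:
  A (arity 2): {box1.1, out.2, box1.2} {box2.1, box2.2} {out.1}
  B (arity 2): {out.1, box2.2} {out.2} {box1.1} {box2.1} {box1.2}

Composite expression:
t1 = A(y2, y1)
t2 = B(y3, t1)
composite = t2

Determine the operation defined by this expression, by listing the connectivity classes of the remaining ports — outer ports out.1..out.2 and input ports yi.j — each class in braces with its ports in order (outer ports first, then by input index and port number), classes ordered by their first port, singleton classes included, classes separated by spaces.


{out.1, y2.1, y2.2} {out.2} {y1.1, y1.2} {y3.1} {y3.2}

Treat the ports identified at B as solder joints: merge, then drop.
composing A on (y2, y1), with out.j its own outer ports: {out.1} {out.2, y2.1, y2.2} {y1.1, y1.2}
composing B on (y3, y2, y1), with out.j its own outer ports: {out.1, y2.1, y2.2} {out.2} {y1.1, y1.2} {y3.1} {y3.2}


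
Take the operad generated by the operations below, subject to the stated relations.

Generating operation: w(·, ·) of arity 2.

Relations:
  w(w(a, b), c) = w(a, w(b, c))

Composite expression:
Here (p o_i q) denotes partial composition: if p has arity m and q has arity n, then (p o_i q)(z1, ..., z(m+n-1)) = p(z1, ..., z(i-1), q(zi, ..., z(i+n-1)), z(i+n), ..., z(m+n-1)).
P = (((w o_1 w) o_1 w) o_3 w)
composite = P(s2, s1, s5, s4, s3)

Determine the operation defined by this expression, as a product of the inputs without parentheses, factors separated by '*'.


Every regrouping of w is equal, so read the s-inputs in written order.
w(s2, s1) linearizes to s2 * s1
w(s5, s4) linearizes to s5 * s4
w(w(s2, s1), w(s5, s4)) linearizes to s2 * s1 * s5 * s4
w(w(w(s2, s1), w(s5, s4)), s3) linearizes to s2 * s1 * s5 * s4 * s3

s2 * s1 * s5 * s4 * s3


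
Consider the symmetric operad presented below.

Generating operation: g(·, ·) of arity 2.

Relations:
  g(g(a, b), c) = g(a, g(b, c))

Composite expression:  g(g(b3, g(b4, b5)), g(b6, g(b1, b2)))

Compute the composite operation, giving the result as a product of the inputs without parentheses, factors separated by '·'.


All parenthesizations of g agree; list the b-inputs left to right.
g(b4, b5) spells out as b4 · b5
g(b3, g(b4, b5)) spells out as b3 · b4 · b5
g(b1, b2) spells out as b1 · b2
g(b6, g(b1, b2)) spells out as b6 · b1 · b2
g(g(b3, g(b4, b5)), g(b6, g(b1, b2))) spells out as b3 · b4 · b5 · b6 · b1 · b2

b3 · b4 · b5 · b6 · b1 · b2


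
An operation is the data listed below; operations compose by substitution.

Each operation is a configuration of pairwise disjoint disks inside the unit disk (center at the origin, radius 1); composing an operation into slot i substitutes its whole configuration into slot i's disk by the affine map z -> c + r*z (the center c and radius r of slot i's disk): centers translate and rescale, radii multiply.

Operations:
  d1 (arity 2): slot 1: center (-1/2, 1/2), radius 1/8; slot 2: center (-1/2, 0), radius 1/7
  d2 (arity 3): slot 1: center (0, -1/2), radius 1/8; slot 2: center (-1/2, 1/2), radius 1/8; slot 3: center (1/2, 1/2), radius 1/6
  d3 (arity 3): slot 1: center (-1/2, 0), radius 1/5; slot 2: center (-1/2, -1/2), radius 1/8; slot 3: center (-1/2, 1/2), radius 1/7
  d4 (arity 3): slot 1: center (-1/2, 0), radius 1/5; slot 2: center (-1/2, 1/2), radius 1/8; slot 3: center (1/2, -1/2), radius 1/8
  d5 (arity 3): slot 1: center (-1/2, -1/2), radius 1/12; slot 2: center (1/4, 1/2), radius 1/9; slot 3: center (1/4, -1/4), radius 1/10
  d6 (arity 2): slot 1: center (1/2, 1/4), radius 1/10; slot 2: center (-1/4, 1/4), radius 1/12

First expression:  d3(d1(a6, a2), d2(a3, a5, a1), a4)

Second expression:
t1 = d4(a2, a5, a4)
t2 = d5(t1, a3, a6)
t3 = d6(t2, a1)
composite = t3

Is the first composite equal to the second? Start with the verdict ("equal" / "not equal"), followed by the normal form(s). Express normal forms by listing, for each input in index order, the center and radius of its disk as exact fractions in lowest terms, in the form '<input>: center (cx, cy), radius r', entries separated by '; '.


not equal; the first gives a1: center (-7/16, -7/16), radius 1/48; a2: center (-3/5, 0), radius 1/35; a3: center (-1/2, -9/16), radius 1/64; a4: center (-1/2, 1/2), radius 1/7; a5: center (-9/16, -7/16), radius 1/64; a6: center (-3/5, 1/10), radius 1/40 and the second a1: center (-1/4, 1/4), radius 1/12; a2: center (107/240, 1/5), radius 1/600; a3: center (21/40, 3/10), radius 1/90; a4: center (109/240, 47/240), radius 1/960; a5: center (107/240, 49/240), radius 1/960; a6: center (21/40, 9/40), radius 1/100

The first expression, normalized: a1: center (-7/16, -7/16), radius 1/48; a2: center (-3/5, 0), radius 1/35; a3: center (-1/2, -9/16), radius 1/64; a4: center (-1/2, 1/2), radius 1/7; a5: center (-9/16, -7/16), radius 1/64; a6: center (-3/5, 1/10), radius 1/40
The second expression, normalized: a1: center (-1/4, 1/4), radius 1/12; a2: center (107/240, 1/5), radius 1/600; a3: center (21/40, 3/10), radius 1/90; a4: center (109/240, 47/240), radius 1/960; a5: center (107/240, 49/240), radius 1/960; a6: center (21/40, 9/40), radius 1/100
The normal forms differ: not equal.


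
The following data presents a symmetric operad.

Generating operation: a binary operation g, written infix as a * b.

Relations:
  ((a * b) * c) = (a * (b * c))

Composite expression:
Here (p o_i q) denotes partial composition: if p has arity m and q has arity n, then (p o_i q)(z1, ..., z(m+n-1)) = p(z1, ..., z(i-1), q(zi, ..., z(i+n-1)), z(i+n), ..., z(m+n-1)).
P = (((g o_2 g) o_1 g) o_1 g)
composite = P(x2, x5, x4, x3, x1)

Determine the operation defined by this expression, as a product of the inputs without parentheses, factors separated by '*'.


x2 * x5 * x4 * x3 * x1

Key point: g is associative — brackets drop, the x-order remains.
(x2 * x5) linearizes to x2 * x5
((x2 * x5) * x4) linearizes to x2 * x5 * x4
(x3 * x1) linearizes to x3 * x1
(((x2 * x5) * x4) * (x3 * x1)) linearizes to x2 * x5 * x4 * x3 * x1


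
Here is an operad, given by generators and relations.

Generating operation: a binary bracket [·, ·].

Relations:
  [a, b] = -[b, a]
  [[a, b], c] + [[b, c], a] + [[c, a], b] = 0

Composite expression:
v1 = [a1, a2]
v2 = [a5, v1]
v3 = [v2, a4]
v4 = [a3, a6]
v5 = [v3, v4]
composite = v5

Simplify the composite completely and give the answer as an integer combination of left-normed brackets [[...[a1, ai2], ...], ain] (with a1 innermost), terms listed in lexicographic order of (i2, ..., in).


-[[[[[a1, a2], a5], a4], a3], a6] + [[[[[a1, a2], a5], a4], a6], a3]

Left-normed coefficients sit on the a1-initial expansion words.
Composite bracket: [[[a5, [a1, a2]], a4], [a3, a6]]
The bracket unfolds into 32 signed words via [a, b] = ab - ba (2^5 = 32).
Words beginning with a1 determine it all:
  sign of a1a2a5a4a3a6 is -1, so it contributes -[[[[[a1, a2], a5], a4], a3], a6]
  sign of a1a2a5a4a6a3 is +1, so it contributes +[[[[[a1, a2], a5], a4], a6], a3]


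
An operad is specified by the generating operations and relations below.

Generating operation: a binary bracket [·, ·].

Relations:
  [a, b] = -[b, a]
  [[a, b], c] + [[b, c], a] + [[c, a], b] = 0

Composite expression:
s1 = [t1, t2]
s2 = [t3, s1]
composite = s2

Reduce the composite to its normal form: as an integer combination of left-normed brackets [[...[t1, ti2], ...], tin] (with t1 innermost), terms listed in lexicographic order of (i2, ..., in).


-[[t1, t2], t3]

Antisymmetry and Jacobi reduce to t1-anchored left-normed brackets.
Composite bracket: [t3, [t1, t2]]
Applying ab - ba throughout gives 4 signed words (2^2 = 4).
The t1-initial words carry the normal form:
  t1t2t3 appears with sign -1, giving the term -[[t1, t2], t3]


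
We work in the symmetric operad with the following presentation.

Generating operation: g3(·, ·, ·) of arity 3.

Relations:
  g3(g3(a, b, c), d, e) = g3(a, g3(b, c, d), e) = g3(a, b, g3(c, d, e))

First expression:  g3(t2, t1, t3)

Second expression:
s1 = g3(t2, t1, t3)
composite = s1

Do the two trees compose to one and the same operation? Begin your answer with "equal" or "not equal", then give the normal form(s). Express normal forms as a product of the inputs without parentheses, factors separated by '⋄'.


equal — both sides give t2 ⋄ t1 ⋄ t3

Normal form of the first expression: t2 ⋄ t1 ⋄ t3
Normal form of the second expression: t2 ⋄ t1 ⋄ t3
One common form — equal.


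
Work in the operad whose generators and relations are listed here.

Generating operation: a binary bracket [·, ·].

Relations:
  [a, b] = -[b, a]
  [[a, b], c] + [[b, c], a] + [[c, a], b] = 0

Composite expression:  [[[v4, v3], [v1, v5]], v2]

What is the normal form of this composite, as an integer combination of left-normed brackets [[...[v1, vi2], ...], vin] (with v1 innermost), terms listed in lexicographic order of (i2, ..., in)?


[[[[v1, v5], v3], v4], v2] - [[[[v1, v5], v4], v3], v2]

Skip Jacobi rewriting: expand, keep v1-initial words, read off terms.
Composite bracket: [[[v4, v3], [v1, v5]], v2]
The bracket unfolds into 16 signed words via [a, b] = ab - ba (2^4 = 16).
Keep just the words that open with v1:
  sign of v1v5v3v4v2 is +1, so it contributes +[[[[v1, v5], v3], v4], v2]
  sign of v1v5v4v3v2 is -1, so it contributes -[[[[v1, v5], v4], v3], v2]


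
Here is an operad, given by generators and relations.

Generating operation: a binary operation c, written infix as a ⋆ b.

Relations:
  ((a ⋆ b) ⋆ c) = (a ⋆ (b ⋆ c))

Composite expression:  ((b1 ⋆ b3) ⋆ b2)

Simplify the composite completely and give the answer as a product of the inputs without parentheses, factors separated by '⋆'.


The c-tree's shape is irrelevant; the b-reading-order decides.
(b1 ⋆ b3) reduces to b1 ⋆ b3
((b1 ⋆ b3) ⋆ b2) reduces to b1 ⋆ b3 ⋆ b2

b1 ⋆ b3 ⋆ b2


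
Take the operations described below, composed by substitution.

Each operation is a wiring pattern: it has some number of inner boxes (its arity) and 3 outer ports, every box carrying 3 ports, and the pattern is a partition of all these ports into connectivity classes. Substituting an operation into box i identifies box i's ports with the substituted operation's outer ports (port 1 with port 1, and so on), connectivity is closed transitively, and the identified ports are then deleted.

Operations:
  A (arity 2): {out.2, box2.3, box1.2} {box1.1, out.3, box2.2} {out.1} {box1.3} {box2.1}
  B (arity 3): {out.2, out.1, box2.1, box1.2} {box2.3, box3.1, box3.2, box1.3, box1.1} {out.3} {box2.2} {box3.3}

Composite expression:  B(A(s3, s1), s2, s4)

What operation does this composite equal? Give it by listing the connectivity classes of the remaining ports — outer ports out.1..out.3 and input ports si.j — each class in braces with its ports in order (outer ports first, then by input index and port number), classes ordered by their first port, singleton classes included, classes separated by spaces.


{out.1, out.2, s1.3, s2.1, s3.2} {out.3} {s1.1} {s1.2, s2.3, s3.1, s4.1, s4.2} {s2.2} {s3.3} {s4.3}

Treat the ports identified at B as solder joints: merge, then drop.
after A, the pattern on (s3, s1) reads {out.1} {out.2, s1.3, s3.2} {out.3, s1.2, s3.1} {s1.1} {s3.3} (out.j = its outer ports)
after B, the pattern on (s3, s1, s2, s4) reads {out.1, out.2, s1.3, s2.1, s3.2} {out.3} {s1.1} {s1.2, s2.3, s3.1, s4.1, s4.2} {s2.2} {s3.3} {s4.3} (out.j = its outer ports)


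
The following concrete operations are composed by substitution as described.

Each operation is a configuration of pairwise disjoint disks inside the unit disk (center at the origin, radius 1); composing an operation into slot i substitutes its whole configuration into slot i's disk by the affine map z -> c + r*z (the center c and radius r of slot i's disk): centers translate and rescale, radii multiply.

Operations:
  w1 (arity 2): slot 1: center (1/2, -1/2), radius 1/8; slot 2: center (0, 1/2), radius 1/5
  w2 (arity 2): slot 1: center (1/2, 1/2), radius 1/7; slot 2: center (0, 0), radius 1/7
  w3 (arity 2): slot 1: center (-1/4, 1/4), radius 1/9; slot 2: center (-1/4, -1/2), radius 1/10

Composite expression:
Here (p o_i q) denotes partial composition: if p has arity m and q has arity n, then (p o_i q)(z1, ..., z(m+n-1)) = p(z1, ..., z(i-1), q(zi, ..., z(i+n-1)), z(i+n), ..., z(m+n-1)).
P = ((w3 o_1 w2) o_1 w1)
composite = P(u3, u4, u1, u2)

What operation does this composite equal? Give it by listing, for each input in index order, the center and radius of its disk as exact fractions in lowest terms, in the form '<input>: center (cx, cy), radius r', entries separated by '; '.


Below w3, radii multiply path by path; the u-disk centers shift.
u3: after 3 affine steps, its disk has center (-47/252, 25/84), radius 1/504
u4: after 3 affine steps, its disk has center (-7/36, 79/252), radius 1/315
u1: after 2 affine steps, its disk has center (-1/4, 1/4), radius 1/63
u2: after 1 affine step, its disk has center (-1/4, -1/2), radius 1/10

u1: center (-1/4, 1/4), radius 1/63; u2: center (-1/4, -1/2), radius 1/10; u3: center (-47/252, 25/84), radius 1/504; u4: center (-7/36, 79/252), radius 1/315


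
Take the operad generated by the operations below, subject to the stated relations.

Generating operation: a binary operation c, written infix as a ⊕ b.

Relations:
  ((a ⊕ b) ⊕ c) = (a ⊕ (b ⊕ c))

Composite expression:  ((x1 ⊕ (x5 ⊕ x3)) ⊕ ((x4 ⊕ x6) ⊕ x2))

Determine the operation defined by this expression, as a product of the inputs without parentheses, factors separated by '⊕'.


x1 ⊕ x5 ⊕ x3 ⊕ x4 ⊕ x6 ⊕ x2

Every regrouping of c is equal, so read the x-inputs in written order.
(x5 ⊕ x3) reduces to x5 ⊕ x3
(x1 ⊕ (x5 ⊕ x3)) reduces to x1 ⊕ x5 ⊕ x3
(x4 ⊕ x6) reduces to x4 ⊕ x6
((x4 ⊕ x6) ⊕ x2) reduces to x4 ⊕ x6 ⊕ x2
((x1 ⊕ (x5 ⊕ x3)) ⊕ ((x4 ⊕ x6) ⊕ x2)) reduces to x1 ⊕ x5 ⊕ x3 ⊕ x4 ⊕ x6 ⊕ x2


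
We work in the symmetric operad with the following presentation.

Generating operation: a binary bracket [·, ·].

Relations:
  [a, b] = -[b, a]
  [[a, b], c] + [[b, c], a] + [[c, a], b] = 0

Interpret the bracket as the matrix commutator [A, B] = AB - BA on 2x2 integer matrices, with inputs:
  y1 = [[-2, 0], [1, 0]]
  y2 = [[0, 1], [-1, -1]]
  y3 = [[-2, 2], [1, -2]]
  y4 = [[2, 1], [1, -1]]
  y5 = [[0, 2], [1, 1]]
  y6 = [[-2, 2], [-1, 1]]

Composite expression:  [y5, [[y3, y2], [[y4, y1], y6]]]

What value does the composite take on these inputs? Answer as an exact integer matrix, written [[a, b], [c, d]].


[y3, y2] = [[-3, -2], [1, 3]]
[y4, y1] = [[1, 2], [-5, -1]]
[[y4, y1], y6] = [[8, 10], [17, -8]]
[[y3, y2], [[y4, y1], y6]] = [[-44, -28], [118, 44]]
[y5, [[y3, y2], [[y4, y1], y6]]] = [[264, 204], [30, -264]]

[[264, 204], [30, -264]]


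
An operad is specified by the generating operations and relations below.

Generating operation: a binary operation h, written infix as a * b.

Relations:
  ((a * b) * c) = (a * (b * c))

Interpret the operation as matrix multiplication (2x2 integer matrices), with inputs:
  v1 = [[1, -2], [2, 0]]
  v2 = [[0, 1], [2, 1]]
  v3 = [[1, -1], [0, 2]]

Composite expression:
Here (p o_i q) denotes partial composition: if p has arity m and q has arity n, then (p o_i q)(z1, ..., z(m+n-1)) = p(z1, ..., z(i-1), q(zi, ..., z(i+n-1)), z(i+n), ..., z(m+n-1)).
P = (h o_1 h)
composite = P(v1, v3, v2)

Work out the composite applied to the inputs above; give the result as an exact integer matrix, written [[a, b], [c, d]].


[[-10, -4], [-4, 0]]

(v1 * v3) = [[1, -5], [2, -2]]
((v1 * v3) * v2) = [[-10, -4], [-4, 0]]


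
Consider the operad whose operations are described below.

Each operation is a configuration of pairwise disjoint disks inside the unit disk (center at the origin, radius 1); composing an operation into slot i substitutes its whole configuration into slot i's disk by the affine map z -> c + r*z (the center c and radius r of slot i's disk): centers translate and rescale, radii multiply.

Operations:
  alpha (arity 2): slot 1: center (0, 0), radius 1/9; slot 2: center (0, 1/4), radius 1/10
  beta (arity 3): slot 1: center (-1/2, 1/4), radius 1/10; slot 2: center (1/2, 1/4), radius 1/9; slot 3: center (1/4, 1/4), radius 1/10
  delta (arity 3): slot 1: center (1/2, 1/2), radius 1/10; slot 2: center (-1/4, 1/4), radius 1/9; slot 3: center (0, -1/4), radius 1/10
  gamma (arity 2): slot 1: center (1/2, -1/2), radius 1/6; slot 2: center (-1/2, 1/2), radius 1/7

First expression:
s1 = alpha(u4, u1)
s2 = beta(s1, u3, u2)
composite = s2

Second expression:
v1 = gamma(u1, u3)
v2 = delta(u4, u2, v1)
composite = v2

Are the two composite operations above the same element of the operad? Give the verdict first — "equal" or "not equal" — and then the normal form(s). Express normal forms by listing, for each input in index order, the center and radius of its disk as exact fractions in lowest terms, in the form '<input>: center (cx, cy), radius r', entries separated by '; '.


not equal — first u1: center (-1/2, 11/40), radius 1/100; u2: center (1/4, 1/4), radius 1/10; u3: center (1/2, 1/4), radius 1/9; u4: center (-1/2, 1/4), radius 1/90, second u1: center (1/20, -3/10), radius 1/60; u2: center (-1/4, 1/4), radius 1/9; u3: center (-1/20, -1/5), radius 1/70; u4: center (1/2, 1/2), radius 1/10

The first expression, normalized: u1: center (-1/2, 11/40), radius 1/100; u2: center (1/4, 1/4), radius 1/10; u3: center (1/2, 1/4), radius 1/9; u4: center (-1/2, 1/4), radius 1/90
The second expression, normalized: u1: center (1/20, -3/10), radius 1/60; u2: center (-1/4, 1/4), radius 1/9; u3: center (-1/20, -1/5), radius 1/70; u4: center (1/2, 1/2), radius 1/10
They disagree, so not equal.


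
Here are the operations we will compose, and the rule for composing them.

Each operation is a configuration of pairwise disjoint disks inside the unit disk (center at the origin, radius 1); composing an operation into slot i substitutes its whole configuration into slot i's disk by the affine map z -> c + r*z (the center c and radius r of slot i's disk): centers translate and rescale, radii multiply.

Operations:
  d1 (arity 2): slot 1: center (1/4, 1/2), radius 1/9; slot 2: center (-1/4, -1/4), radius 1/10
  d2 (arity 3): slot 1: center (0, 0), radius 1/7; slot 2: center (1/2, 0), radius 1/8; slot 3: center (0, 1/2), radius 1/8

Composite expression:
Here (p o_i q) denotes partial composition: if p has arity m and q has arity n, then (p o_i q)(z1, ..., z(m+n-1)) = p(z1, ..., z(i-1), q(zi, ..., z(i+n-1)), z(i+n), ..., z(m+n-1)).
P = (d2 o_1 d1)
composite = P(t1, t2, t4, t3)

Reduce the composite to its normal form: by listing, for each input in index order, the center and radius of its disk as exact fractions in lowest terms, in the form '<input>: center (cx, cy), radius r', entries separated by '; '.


t1: center (1/28, 1/14), radius 1/63; t2: center (-1/28, -1/28), radius 1/70; t3: center (0, 1/2), radius 1/8; t4: center (1/2, 0), radius 1/8

Only the slot chain above each t matters under d2; compose those maps.
for t1, the 2-step affine chain lands on center (1/28, 1/14), radius 1/63
for t2, the 2-step affine chain lands on center (-1/28, -1/28), radius 1/70
for t4, the 1-step affine chain lands on center (1/2, 0), radius 1/8
for t3, the 1-step affine chain lands on center (0, 1/2), radius 1/8


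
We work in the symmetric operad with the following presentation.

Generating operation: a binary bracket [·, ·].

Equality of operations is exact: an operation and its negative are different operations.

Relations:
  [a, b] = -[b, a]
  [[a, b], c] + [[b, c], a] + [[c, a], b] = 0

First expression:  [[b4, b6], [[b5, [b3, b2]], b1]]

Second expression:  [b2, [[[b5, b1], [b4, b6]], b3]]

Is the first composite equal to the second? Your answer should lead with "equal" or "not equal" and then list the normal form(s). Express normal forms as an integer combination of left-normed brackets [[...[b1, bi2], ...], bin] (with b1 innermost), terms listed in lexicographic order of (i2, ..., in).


not equal; the first gives [[[[[b1, b2], b3], b5], b4], b6] - [[[[[b1, b2], b3], b5], b6], b4] - [[[[[b1, b3], b2], b5], b4], b6] + [[[[[b1, b3], b2], b5], b6], b4] - [[[[[b1, b5], b2], b3], b4], b6] + [[[[[b1, b5], b2], b3], b6], b4] + [[[[[b1, b5], b3], b2], b4], b6] - [[[[[b1, b5], b3], b2], b6], b4] and the second [[[[[b1, b5], b4], b6], b3], b2] - [[[[[b1, b5], b6], b4], b3], b2]

The first composite normalizes to [[[[[b1, b2], b3], b5], b4], b6] - [[[[[b1, b2], b3], b5], b6], b4] - [[[[[b1, b3], b2], b5], b4], b6] + [[[[[b1, b3], b2], b5], b6], b4] - [[[[[b1, b5], b2], b3], b4], b6] + [[[[[b1, b5], b2], b3], b6], b4] + [[[[[b1, b5], b3], b2], b4], b6] - [[[[[b1, b5], b3], b2], b6], b4]
The second composite normalizes to [[[[[b1, b5], b4], b6], b3], b2] - [[[[[b1, b5], b6], b4], b3], b2]
Distinct normal forms: not equal.


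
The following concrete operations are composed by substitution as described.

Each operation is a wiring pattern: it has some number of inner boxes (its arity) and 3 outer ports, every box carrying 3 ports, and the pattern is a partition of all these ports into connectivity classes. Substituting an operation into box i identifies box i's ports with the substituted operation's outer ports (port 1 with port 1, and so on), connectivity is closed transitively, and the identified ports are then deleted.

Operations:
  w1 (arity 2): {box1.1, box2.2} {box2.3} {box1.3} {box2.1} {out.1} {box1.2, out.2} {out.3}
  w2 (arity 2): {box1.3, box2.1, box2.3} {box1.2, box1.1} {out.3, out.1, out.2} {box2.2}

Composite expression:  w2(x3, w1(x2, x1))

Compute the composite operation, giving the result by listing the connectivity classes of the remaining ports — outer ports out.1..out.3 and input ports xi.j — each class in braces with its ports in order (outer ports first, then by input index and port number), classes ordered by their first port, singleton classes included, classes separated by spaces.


Connectivity passes through glued w2-boundaries; trace each wire chain.
through w1, on inputs (x2, x1): {out.1} {out.2, x2.2} {out.3} {x1.1} {x1.2, x2.1} {x1.3} {x2.3} (out.j = stage outer ports)
through w2, on inputs (x3, x2, x1): {out.1, out.2, out.3} {x1.1} {x1.2, x2.1} {x1.3} {x2.2} {x2.3} {x3.1, x3.2} {x3.3} (out.j = stage outer ports)

{out.1, out.2, out.3} {x1.1} {x1.2, x2.1} {x1.3} {x2.2} {x2.3} {x3.1, x3.2} {x3.3}


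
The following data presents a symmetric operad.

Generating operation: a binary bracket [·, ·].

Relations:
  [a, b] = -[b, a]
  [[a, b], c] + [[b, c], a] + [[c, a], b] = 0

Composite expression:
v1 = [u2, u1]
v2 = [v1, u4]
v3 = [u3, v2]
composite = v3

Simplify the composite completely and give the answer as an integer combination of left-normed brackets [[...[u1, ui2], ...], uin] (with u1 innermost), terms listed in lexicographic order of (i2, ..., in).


A multilinear Lie element is pinned by u1-initial words (u1 innermost).
Composite bracket: [u3, [[u2, u1], u4]]
Applying ab - ba throughout gives 8 signed words (2^3 = 8).
Coefficients come from the u1-initial words:
  u1u2u4u3 appears with sign +1, giving the term +[[[u1, u2], u4], u3]

[[[u1, u2], u4], u3]


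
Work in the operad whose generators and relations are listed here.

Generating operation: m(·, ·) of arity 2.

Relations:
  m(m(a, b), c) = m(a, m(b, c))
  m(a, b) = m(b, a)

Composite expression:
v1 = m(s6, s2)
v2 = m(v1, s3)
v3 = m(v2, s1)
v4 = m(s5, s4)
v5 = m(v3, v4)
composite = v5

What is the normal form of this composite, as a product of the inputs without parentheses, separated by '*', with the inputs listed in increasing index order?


Reordering under m is free, so list the s-inputs canonically.
m(s6, s2) collapses to s6 * s2
m(m(s6, s2), s3) collapses to s6 * s2 * s3
m(m(m(s6, s2), s3), s1) collapses to s6 * s2 * s3 * s1
m(s5, s4) collapses to s5 * s4
m(m(m(m(s6, s2), s3), s1), m(s5, s4)) collapses to s6 * s2 * s3 * s1 * s5 * s4
rearranged into index order: s1 * s2 * s3 * s4 * s5 * s6

s1 * s2 * s3 * s4 * s5 * s6


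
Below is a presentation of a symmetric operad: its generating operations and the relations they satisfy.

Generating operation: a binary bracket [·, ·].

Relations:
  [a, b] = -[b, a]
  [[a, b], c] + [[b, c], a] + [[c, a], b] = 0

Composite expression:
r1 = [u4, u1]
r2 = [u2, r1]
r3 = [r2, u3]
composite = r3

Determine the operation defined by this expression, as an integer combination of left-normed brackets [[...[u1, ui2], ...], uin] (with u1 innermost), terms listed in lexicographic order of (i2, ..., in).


[[[u1, u4], u2], u3]

Expand each bracket as ab - ba; the u1-initial words give the coefficients.
Composite bracket: [[u2, [u4, u1]], u3]
Applying ab - ba throughout gives 8 signed words (2^3 = 8).
The u1-initial words carry the normal form:
  word u1u4u2u3 has sign +1, contributing +[[[u1, u4], u2], u3]


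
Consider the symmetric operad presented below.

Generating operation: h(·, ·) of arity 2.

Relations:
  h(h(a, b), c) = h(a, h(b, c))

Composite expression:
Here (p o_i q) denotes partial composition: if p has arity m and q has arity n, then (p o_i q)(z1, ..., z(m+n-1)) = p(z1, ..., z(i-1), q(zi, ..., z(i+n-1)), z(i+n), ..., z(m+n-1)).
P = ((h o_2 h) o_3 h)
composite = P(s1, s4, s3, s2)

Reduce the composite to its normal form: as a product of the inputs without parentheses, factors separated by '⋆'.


s1 ⋆ s4 ⋆ s3 ⋆ s2

Under associativity of h, the answer is the s's in reading order.
h(s3, s2) unparenthesizes to s3 ⋆ s2
h(s4, h(s3, s2)) unparenthesizes to s4 ⋆ s3 ⋆ s2
h(s1, h(s4, h(s3, s2))) unparenthesizes to s1 ⋆ s4 ⋆ s3 ⋆ s2


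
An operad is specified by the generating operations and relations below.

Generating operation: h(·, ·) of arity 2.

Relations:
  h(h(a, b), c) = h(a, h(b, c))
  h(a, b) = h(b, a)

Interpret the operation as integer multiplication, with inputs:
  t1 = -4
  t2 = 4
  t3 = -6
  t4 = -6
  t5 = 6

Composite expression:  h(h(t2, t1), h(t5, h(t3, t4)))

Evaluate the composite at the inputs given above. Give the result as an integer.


-3456

h(t2, t1) = -16
h(t3, t4) = 36
h(t5, h(t3, t4)) = 216
h(h(t2, t1), h(t5, h(t3, t4))) = -3456
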